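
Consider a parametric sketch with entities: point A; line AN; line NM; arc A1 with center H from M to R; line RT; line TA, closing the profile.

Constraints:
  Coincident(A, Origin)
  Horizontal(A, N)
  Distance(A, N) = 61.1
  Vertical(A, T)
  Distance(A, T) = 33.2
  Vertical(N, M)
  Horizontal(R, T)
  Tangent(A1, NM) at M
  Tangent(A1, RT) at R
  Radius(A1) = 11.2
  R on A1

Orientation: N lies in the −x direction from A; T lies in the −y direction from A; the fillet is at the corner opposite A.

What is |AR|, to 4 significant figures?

59.94

A is at the origin; AN is horizontal with |AN| = 61.1 and N on the −x side, so N = (-61.10, 0.000). A and T share the same x with |AT| = 33.2 and T on the −y side, so T = (0.000, -33.20). The virtual corner opposite A is at (-61.10, -33.20). Tangency of A1 to NM means the radius HM is perpendicular to NM and since A1 is tangent to RT there, HR ⟂ RT, with radius 11.2, so the center H sits 11.2 in from both sides at H = (-49.90, -22.00). That places the tangent points at M = (-61.10, -22.00) on NM and R = (-49.90, -33.20) on RT. Then |AR| = |R − A| = 59.94.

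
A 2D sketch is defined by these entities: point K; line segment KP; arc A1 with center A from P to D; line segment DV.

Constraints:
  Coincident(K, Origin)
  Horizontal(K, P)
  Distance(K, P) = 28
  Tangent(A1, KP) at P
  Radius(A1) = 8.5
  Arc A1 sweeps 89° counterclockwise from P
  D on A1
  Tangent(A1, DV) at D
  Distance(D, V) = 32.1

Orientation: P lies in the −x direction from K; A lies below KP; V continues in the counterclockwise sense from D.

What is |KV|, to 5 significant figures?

54.857

K is at the origin; K and P share the same y with |KP| = 28.0 and P on the −x side, so P = (-28.000, 0.0000). The tangent condition forces AP to be normal to KP, so A = P + (0, -8.5) = (-28.000, -8.5000). On A1, P sits at bearing 90° from A; an 89° counterclockwise sweep puts D at bearing 179°, so D = A + 8.5·(cos 179°, sin 179°) = (-36.499, -8.3517). A1 meets DV tangentially, so AD is at right angles to DV, so DV runs along (−sin 179°, cos 179°); with |DV| = 32.1, V = (-37.059, -40.447). Then |KV| = |V − K| = 54.857.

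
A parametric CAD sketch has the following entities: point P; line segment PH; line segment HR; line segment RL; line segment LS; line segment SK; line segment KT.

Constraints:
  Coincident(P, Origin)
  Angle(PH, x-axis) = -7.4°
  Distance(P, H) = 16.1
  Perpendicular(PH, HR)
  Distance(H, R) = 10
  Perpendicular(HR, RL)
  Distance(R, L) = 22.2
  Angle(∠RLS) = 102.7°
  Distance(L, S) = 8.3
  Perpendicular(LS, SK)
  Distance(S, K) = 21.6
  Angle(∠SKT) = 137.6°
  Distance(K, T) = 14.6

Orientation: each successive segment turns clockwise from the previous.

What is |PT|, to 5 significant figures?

26.199

The perpendicularity gives SK at right angles to LS, so SK runs at 5.3000°; with |SK| = 21.6, K = (13.404, 1.1287). ∠SKT = 137.6° gives KT at -37.100° from the x-axis; with |KT| = 14.6, T = (25.049, -7.6782). Then |PT| = |T − P| = 26.199.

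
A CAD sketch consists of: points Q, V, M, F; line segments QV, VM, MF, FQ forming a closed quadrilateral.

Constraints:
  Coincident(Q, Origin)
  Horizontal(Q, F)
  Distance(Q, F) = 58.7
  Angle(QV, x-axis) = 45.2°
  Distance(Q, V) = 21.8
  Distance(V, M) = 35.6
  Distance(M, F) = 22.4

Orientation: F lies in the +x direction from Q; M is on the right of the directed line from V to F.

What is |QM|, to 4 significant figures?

40.69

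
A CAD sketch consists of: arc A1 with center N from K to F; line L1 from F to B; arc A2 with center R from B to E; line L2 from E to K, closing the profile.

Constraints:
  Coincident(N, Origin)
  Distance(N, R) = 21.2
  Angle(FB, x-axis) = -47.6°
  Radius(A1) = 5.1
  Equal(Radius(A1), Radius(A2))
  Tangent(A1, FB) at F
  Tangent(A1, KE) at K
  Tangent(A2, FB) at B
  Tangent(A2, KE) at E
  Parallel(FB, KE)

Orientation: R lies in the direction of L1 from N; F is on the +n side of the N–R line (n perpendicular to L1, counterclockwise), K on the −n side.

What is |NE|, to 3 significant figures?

21.8

The slot axis is L1's direction at -47.6°, so u = (cos -47.6°, sin -47.6°) = (0.674, -0.738) and n = (−sin -47.6°, cos -47.6°) = (0.738, 0.674). N is at the origin and R lies 21.2 along u from N, so R = 21.2·u = (14.3, -15.7). Tangency of A1 to both parallel lines with radius 5.1 puts F and K at N ± 5.1·n: F = (3.77, 3.44), K = (-3.77, -3.44). Equal radii place B and E the same way about R: B = R + 5.1·n = (18.1, -12.2), E = R − 5.1·n = (10.5, -19.1). Then |NE| = |E − N| = 21.8.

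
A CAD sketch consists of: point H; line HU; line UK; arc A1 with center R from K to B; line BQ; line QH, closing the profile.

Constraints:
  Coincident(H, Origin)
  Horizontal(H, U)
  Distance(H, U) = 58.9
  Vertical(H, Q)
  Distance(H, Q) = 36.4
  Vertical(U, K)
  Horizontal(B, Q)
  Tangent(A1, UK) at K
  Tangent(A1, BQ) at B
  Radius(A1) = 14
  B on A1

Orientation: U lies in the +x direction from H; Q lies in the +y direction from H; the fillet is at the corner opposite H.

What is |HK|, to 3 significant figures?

63.0

H is at the origin; HU is horizontal with |HU| = 58.9 and U on the +x side, so U = (58.9, 0.00). HQ is vertical with |HQ| = 36.4 and Q on the +y side, so Q = (0.00, 36.4). The virtual corner opposite H is at (58.9, 36.4). Since A1 is tangent to UK there, RK ⟂ UK and since A1 is tangent to BQ there, RB ⟂ BQ, with radius 14.0, so the center R sits 14.0 in from both sides at R = (44.9, 22.4). That places the tangent points at K = (58.9, 22.4) on UK and B = (44.9, 36.4) on BQ. Then |HK| = |K − H| = 63.0.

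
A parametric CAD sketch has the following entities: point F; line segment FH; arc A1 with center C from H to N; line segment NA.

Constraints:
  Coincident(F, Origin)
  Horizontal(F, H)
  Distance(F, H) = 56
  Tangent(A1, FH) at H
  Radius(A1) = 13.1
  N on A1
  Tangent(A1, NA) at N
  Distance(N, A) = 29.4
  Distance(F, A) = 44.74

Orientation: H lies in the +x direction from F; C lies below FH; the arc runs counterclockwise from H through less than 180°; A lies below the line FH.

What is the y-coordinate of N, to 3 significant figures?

-6.87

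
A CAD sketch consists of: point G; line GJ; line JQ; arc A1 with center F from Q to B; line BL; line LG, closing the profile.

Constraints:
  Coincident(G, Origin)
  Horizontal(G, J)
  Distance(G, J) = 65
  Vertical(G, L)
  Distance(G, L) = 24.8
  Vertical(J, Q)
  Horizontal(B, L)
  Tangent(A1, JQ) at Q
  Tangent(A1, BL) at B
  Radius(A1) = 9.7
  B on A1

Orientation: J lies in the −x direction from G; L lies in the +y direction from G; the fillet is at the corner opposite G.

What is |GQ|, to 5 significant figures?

66.731

The virtual corner opposite G is at (-65.000, 24.800). A1 meets JQ tangentially, so FQ is at right angles to JQ and A1 meets BL tangentially, so FB is at right angles to BL, with radius 9.7, so the center F sits 9.7 in from both sides at F = (-55.300, 15.100). That places the tangent points at Q = (-65.000, 15.100) on JQ and B = (-55.300, 24.800) on BL. Then |GQ| = |Q − G| = 66.731.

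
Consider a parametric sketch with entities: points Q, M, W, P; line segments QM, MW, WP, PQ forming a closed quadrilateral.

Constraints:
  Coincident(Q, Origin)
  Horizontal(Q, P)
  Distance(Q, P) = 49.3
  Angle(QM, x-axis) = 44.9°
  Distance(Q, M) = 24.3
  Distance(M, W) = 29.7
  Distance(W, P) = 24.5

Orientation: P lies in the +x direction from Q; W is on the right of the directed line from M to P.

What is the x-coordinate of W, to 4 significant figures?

27.30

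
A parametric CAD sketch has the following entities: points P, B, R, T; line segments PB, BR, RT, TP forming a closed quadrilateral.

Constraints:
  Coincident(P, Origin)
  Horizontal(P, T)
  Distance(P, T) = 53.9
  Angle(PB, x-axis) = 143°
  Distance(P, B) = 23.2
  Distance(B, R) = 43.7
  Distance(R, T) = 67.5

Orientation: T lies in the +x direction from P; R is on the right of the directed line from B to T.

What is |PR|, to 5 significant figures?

29.241

P is at the origin; P and T share the same y with |PT| = 53.9 and T in +x, so T = (53.9, 0). PB runs at 143.0° with |PB| = 23.2, so B = (-18.528, 13.962). R is determined by |BR| = 43.7 and |RT| = 67.5 together: it lies at the intersection of circle(B, 43.7) and circle(T, 67.5). With |BT| = 73.762, the foot of the radical line on BT is 18.941 from B and the perpendicular offset is √(43.7² − 18.941²) = 39.382. Taking the right-of-BT solution: R = (-7.3842, -28.293).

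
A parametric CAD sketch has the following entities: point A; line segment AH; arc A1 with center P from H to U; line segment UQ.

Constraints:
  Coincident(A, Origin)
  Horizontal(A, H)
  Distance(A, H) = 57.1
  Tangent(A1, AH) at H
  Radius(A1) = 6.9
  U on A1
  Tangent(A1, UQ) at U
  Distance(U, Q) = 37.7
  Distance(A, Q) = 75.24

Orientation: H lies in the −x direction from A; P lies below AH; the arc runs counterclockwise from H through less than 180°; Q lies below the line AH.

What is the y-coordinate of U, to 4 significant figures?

-7.584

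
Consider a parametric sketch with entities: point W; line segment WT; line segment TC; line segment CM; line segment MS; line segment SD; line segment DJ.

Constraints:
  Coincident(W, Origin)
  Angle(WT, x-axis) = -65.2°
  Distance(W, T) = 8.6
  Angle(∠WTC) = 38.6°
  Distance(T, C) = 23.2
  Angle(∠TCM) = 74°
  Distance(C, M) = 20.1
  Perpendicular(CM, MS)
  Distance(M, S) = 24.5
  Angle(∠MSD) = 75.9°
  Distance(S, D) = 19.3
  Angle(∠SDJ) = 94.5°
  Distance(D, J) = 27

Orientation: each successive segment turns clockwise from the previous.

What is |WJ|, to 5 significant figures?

21.526

W is at the origin; WT runs at -65.2° with length 8.6, so T = (3.6073, -7.8069). ∠WTC = 38.6° gives TC at 153.40° from the x-axis; with |TC| = 23.2, C = (-17.137, 2.5811). ∠TCM = 74.0° gives CM at 47.400° from the x-axis; with |CM| = 20.1, M = (-3.5319, 17.377). CM is perpendicular to MS, so MS runs at -42.600°; with |MS| = 24.5, S = (14.502, 0.79321). ∠MSD = 75.9° gives SD at -146.70° from the x-axis; with |SD| = 19.3, D = (-1.6286, -9.8029). ∠SDJ = 94.5° gives DJ at 127.80° from the x-axis; with |DJ| = 27.0, J = (-18.177, 11.531). Then |WJ| = |J − W| = 21.526.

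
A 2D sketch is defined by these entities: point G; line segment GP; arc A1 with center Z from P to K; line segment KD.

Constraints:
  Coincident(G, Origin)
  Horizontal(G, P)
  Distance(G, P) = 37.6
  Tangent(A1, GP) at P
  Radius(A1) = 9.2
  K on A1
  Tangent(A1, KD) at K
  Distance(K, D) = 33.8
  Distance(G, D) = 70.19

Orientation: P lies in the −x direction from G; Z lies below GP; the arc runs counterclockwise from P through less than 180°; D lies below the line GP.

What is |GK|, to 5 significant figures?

46.220

Checks: |GP| = 37.60 ✓; |ZK| = 9.200 ✓; ∠(ZK, KD) = 90.00° ✓; |KD| = 33.80 ✓; |GD| = 70.19 ✓.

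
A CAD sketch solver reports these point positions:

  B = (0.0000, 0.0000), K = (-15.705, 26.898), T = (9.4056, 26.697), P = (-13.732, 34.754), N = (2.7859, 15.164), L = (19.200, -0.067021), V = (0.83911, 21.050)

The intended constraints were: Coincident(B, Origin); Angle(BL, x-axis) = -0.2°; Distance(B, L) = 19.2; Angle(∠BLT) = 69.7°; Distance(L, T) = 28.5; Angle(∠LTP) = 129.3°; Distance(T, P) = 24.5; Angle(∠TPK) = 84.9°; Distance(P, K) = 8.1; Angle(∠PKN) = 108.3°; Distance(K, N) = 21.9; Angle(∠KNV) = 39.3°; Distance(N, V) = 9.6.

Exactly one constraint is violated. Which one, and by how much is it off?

Distance(N, V) = 9.6 — off by 3.40.

B = (0.00, 0.00) ✓; BL at -0.2000° ✓; |BL| = 19.20 ✓; ∠BLT = 69.70° ✓; |LT| = 28.50 ✓; ∠LTP = 129.3° ✓; |TP| = 24.50 ✓; ∠TPK = 84.90° ✓; |PK| = 8.100 ✓; ∠PKN = 108.3° ✓; |KN| = 21.90 ✓; ∠KNV = 39.30° ✓; |NV| = 6.200 ✗.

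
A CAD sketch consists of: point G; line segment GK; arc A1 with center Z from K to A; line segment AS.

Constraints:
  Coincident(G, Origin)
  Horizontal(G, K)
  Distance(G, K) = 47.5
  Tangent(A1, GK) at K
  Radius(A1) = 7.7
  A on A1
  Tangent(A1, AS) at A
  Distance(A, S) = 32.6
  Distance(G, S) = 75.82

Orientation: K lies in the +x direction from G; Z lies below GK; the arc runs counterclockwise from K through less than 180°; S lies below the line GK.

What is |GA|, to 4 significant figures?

44.66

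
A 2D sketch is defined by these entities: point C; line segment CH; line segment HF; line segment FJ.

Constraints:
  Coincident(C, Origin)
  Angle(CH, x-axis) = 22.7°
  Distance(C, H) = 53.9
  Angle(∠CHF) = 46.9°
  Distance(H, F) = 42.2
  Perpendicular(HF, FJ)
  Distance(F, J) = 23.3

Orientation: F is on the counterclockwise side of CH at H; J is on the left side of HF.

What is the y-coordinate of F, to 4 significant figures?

38.10

C is at the origin; CH runs at 22.7° with length 53.9, so H = 53.9·(cos 22.7°, sin 22.7°) = (49.72, 20.80). ∠CHF = 46.9°, so HF runs at 22.7° + (180° − 46.9°) = 155.8° from the x-axis; with |HF| = 42.2, F = H + 42.2·(cos 155.8°, sin 155.8°) = (11.23, 38.10). So F.y = 38.10.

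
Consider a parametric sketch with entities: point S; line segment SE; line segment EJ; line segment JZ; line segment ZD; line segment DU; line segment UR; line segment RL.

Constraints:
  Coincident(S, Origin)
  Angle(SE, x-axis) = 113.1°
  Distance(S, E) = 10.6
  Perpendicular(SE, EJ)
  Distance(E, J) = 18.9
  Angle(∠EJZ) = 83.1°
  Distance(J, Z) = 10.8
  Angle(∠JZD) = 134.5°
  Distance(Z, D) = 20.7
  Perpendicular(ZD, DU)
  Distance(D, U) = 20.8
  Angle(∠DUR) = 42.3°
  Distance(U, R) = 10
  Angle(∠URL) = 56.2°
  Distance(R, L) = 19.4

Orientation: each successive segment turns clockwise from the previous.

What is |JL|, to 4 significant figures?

40.83

S is at the origin; SE runs at 113.1° with length 10.6, so E = (-4.159, 9.750). SE is perpendicular to EJ, so EJ runs at 23.10°; with |EJ| = 18.9, J = (13.23, 17.17). ∠EJZ = 83.1° gives JZ at -73.80° from the x-axis; with |JZ| = 10.8, Z = (16.24, 6.794). ∠JZD = 134.5° gives ZD at -119.3° from the x-axis; with |ZD| = 20.7, D = (6.109, -11.26). ZD is perpendicular to DU, so DU runs at 150.7°; with |DU| = 20.8, U = (-12.03, -1.079). ∠DUR = 42.3° gives UR at 13.00° from the x-axis; with |UR| = 10.0, R = (-2.287, 1.171). ∠URL = 56.2° gives RL at -110.8° from the x-axis; with |RL| = 19.4, L = (-9.176, -16.96). Then |JL| = |L − J| = 40.83.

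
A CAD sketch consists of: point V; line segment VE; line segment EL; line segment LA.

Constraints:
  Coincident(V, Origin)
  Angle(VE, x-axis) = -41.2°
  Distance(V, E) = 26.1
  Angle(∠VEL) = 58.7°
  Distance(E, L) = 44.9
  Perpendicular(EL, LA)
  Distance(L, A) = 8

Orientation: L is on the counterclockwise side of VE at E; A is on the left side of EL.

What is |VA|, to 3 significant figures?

34.4

V is at the origin; VE runs at -41.2° with length 26.1, so E = 26.1·(cos -41.2°, sin -41.2°) = (19.6, -17.2). ∠VEL = 58.7°, so EL runs at -41.2° + (180° − 58.7°) = 80.1° from the x-axis; with |EL| = 44.9, L = E + 44.9·(cos 80.1°, sin 80.1°) = (27.4, 27.0). EL ⟂ LA; with |LA| = 8.0 on the left of EL, A = L + 8.0·(-0.985, 0.172) = (19.5, 28.4). Then |VA| = |A − V| = 34.4.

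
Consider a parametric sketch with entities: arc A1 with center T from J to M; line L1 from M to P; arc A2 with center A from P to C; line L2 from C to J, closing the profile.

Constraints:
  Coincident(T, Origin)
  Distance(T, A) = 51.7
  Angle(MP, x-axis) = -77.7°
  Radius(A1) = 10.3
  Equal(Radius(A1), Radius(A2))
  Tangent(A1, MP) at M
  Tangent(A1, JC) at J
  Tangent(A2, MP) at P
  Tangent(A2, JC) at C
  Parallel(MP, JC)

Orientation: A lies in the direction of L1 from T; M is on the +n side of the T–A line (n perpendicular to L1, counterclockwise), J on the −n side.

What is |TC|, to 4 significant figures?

52.72

Tangency of A1 to both parallel lines with radius 10.3 puts M and J at T ± 10.3·n: M = (10.06, 2.194), J = (-10.06, -2.194). Equal radii place P and C the same way about A: P = A + 10.3·n = (21.08, -48.32), C = A − 10.3·n = (0.9501, -52.71). Then |TC| = |C − T| = 52.72.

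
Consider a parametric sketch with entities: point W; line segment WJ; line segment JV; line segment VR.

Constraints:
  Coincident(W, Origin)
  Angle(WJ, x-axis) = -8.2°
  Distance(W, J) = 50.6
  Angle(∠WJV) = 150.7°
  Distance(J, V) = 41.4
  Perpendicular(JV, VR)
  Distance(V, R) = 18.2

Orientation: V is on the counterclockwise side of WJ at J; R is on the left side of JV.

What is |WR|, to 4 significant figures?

85.78

W is at the origin; WJ runs at -8.2° with length 50.6, so J = 50.6·(cos -8.2°, sin -8.2°) = (50.08, -7.217). ∠WJV = 150.7°, so JV runs at -8.2° + (180° − 150.7°) = 21.10° from the x-axis; with |JV| = 41.4, V = J + 41.4·(cos 21.10°, sin 21.10°) = (88.71, 7.687). JV is perpendicular to VR; with |VR| = 18.2 on the left of JV, R = V + 18.2·(-0.3600, 0.9330) = (82.16, 24.67). Then |WR| = |R − W| = 85.78.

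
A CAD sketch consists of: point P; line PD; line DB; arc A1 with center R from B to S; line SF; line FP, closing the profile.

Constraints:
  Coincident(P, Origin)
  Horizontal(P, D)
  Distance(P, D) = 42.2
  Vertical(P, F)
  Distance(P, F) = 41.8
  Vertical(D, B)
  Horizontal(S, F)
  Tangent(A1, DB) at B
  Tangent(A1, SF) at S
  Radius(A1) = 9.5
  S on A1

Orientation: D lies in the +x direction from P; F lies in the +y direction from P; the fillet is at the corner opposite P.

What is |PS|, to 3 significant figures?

53.1

P is at the origin; PD is horizontal with |PD| = 42.2 and D on the +x side, so D = (42.2, 0.00). PF is vertical with |PF| = 41.8 and F on the +y side, so F = (0.00, 41.8). The virtual corner opposite P is at (42.2, 41.8). Since A1 is tangent to DB there, RB ⟂ DB and tangency of A1 to SF means the radius RS is perpendicular to SF, with radius 9.5, so the center R sits 9.5 in from both sides at R = (32.7, 32.3). That places the tangent points at B = (42.2, 32.3) on DB and S = (32.7, 41.8) on SF. Then |PS| = |S − P| = 53.1.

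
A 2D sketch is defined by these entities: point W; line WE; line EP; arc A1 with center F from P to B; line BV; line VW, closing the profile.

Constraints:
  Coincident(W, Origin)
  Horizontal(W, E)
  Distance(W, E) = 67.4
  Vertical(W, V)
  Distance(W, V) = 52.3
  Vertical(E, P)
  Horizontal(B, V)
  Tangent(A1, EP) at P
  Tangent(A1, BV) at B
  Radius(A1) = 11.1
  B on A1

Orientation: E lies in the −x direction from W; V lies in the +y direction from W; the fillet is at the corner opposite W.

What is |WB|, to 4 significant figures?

76.84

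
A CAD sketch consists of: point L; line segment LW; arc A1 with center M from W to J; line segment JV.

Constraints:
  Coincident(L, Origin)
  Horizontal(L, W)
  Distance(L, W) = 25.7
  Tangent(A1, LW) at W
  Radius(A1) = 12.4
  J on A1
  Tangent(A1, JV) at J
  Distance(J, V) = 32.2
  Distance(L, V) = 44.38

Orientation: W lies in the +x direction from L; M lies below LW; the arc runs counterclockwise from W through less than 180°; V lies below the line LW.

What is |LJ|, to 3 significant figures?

17.4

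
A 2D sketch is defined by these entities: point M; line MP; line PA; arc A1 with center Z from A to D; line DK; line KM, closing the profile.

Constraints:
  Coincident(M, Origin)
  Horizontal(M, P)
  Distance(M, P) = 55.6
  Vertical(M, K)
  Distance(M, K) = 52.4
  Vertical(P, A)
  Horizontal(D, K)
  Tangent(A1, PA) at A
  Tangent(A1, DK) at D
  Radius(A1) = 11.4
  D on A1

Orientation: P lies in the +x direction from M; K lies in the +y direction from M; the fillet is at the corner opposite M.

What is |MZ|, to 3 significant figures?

60.3

MK is vertical with |MK| = 52.4 and K on the +y side, so K = (0.00, 52.4). The virtual corner opposite M is at (55.6, 52.4). A1 meets PA tangentially, so ZA is at right angles to PA and tangency of A1 to DK means the radius ZD is perpendicular to DK, with radius 11.4, so the center Z sits 11.4 in from both sides at Z = (44.2, 41.0). Then |MZ| = |Z − M| = 60.3.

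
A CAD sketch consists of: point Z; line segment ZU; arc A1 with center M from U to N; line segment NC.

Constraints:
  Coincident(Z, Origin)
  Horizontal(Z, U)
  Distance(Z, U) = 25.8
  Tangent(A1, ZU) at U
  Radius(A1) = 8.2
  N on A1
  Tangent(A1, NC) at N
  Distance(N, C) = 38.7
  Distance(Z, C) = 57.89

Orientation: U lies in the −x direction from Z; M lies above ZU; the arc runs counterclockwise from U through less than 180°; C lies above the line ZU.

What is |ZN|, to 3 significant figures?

21.6

Z is at the origin; ZU is horizontal with |ZU| = 25.8 and U on the −x side, so U = (-25.8, 0.00). A1 meets ZU tangentially, so MU is at right angles to ZU, so M = U + (0, 8.2) = (-25.8, 8.20). Since MN ⟂ NC (tangency), |MC| = √(8.2² + 38.7²) = 39.6 regardless of where N sits on A1. So C lies on both circle(Z, 57.89) and circle(M, 39.6); the above-ZU intersection is C = (-33.9, 46.9). N is the foot of the tangent from C: N = (-18.3, 11.5).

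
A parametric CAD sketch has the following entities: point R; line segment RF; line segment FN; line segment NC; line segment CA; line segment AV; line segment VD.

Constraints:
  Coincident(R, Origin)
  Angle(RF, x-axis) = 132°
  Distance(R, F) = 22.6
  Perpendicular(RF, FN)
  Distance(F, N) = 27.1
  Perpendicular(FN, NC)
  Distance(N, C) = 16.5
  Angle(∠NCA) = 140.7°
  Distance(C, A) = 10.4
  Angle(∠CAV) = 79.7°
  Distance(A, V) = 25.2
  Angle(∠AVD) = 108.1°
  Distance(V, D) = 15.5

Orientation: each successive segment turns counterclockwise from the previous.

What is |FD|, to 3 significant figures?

14.6

∠CAV = 79.7° gives AV at 91.6° from the x-axis; with |AV| = 25.2, V = (-14.6, 10.0). ∠AVD = 108.1° gives VD at 164° from the x-axis; with |VD| = 15.5, D = (-29.5, 14.4). Then |FD| = |D − F| = 14.6.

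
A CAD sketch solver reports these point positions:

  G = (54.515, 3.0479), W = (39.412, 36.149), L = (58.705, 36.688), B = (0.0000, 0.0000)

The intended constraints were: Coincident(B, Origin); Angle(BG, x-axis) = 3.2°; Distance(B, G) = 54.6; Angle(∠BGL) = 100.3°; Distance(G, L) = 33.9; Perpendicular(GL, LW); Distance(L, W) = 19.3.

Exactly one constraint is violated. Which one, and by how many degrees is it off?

Perpendicular(GL, LW) — off by 8.70°.

B = (0.00, 0.00) ✓; BG at 3.200° ✓; |BG| = 54.60 ✓; ∠BGL = 100.3° ✓; |GL| = 33.90 ✓; ∠(GL, LW) = 98.70° ✗; |LW| = 19.30 ✓.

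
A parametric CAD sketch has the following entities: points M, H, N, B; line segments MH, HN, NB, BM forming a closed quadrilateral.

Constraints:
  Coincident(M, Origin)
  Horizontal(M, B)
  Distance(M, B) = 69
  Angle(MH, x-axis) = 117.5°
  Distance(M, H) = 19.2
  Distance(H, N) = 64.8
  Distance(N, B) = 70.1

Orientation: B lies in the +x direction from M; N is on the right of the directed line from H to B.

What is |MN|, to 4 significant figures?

45.79

Checks: |HN| = 64.80 ✓; |NB| = 70.10 ✓.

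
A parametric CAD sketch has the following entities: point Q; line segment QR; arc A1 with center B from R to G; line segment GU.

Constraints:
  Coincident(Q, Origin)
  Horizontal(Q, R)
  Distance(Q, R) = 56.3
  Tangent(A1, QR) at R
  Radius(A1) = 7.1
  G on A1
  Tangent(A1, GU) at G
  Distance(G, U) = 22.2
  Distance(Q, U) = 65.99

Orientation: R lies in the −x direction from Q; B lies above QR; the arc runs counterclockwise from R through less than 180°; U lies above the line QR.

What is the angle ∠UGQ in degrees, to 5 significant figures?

124.74°

Q is at the origin; Q and R share the same y with |QR| = 56.3 and R on the −x side, so R = (-56.300, 0.0000). Since A1 is tangent to QR there, BR ⟂ QR, so B = R + (0, 7.1) = (-56.300, 7.1000). Since BG ⟂ GU (tangency), |BU| = √(7.1² + 22.2²) = 23.308 regardless of where G sits on A1. So U lies on both circle(Q, 65.99) and circle(B, 23.308); the above-QR intersection is U = (-58.627, 30.291). G is the foot of the tangent from U: G = (-49.787, 9.9271).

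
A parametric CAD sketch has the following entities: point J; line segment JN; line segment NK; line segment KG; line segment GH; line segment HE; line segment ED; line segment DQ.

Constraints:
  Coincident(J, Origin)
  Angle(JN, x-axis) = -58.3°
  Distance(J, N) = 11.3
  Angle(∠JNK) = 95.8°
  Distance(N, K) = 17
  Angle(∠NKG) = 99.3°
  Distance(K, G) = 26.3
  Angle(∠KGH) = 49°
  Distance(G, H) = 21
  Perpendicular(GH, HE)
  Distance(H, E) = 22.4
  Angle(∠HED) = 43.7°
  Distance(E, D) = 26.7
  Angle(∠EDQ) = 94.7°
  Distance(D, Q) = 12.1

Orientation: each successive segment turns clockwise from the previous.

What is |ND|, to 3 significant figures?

30.2

J is at the origin; JN runs at -58.3° with length 11.3, so N = (5.94, -9.61). ∠JNK = 95.8° gives NK at -142° from the x-axis; with |NK| = 17.0, K = (-7.55, -20.0). ∠NKG = 99.3° gives KG at 137° from the x-axis; with |KG| = 26.3, G = (-26.7, -1.96). ∠KGH = 49.0° gives GH at 5.80° from the x-axis; with |GH| = 21.0, H = (-5.83, 0.163). GH ⟂ HE, so HE runs at -84.2°; with |HE| = 22.4, E = (-3.56, -22.1). ∠HED = 43.7° gives ED at 140° from the x-axis; with |ED| = 26.7, D = (-23.9, -4.78). Then |ND| = |D − N| = 30.2.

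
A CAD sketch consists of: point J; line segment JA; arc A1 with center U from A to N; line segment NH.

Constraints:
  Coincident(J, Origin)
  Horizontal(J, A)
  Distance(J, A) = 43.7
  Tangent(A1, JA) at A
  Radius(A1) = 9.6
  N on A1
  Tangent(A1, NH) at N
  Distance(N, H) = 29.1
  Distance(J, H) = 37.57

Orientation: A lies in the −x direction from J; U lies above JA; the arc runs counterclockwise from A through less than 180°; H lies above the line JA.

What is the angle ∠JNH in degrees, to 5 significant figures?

70.188°

J is at the origin; JA is horizontal with |JA| = 43.7 and A on the −x side, so A = (-43.700, 0.0000). Since A1 is tangent to JA there, UA ⟂ JA, so U = A + (0, 9.6) = (-43.700, 9.6000). Since UN ⟂ NH (tangency), |UH| = √(9.6² + 29.1²) = 30.643 regardless of where N sits on A1. So H lies on both circle(J, 37.57) and circle(U, 30.643); the above-JA intersection is H = (-21.550, 30.775). N is the foot of the tangent from H: N = (-35.226, 5.0884).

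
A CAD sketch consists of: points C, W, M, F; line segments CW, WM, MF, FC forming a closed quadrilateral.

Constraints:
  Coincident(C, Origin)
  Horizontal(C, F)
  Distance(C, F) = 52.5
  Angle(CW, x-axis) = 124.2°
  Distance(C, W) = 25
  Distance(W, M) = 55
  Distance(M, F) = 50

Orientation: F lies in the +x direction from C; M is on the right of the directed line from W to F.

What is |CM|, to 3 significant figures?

30.3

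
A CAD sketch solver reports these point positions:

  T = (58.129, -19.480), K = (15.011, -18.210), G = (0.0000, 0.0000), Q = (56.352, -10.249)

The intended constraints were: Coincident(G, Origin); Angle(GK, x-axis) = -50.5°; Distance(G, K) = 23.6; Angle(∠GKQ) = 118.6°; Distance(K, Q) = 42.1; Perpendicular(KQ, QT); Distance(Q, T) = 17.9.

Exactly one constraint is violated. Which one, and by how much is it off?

Distance(Q, T) = 17.9 — off by 8.50.

G = (0.00, 0.00) ✓; GK at -50.50° ✓; |GK| = 23.60 ✓; ∠GKQ = 118.6° ✓; |KQ| = 42.10 ✓; ∠(KQ, QT) = 90.00° ✓; |QT| = 9.400 ✗.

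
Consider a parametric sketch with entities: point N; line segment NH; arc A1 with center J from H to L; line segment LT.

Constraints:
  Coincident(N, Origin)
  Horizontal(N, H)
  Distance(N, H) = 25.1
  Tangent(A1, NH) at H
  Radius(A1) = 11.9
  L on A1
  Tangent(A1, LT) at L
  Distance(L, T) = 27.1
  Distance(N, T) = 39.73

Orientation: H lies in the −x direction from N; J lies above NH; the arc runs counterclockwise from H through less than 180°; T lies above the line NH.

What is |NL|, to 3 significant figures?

17.2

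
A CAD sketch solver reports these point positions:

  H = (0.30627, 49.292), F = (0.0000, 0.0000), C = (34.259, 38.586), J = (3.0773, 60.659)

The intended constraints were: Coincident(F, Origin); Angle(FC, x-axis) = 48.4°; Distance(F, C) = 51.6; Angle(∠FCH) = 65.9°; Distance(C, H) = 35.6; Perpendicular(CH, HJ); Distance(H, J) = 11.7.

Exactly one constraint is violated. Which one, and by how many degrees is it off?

Perpendicular(CH, HJ) — off by 3.80°.

F = (0.00, 0.00) ✓; FC at 48.40° ✓; |FC| = 51.60 ✓; ∠FCH = 65.90° ✓; |CH| = 35.60 ✓; ∠(CH, HJ) = 86.20° ✗; |HJ| = 11.70 ✓.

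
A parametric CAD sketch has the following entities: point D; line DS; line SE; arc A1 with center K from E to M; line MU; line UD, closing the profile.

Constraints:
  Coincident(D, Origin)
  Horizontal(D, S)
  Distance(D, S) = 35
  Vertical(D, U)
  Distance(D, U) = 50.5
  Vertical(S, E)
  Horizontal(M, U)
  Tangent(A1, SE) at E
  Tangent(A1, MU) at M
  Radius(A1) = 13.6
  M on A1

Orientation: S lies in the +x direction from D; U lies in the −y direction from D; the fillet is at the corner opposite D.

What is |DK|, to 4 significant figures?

42.66

D is at the origin; D and S share the same y with |DS| = 35.0 and S on the +x side, so S = (35.00, 0.000). DU is vertical with |DU| = 50.5 and U on the −y side, so U = (0.000, -50.50). The virtual corner opposite D is at (35.00, -50.50). Since A1 is tangent to SE there, KE ⟂ SE and A1 meets MU tangentially, so KM is at right angles to MU, with radius 13.6, so the center K sits 13.6 in from both sides at K = (21.40, -36.90). Then |DK| = |K − D| = 42.66.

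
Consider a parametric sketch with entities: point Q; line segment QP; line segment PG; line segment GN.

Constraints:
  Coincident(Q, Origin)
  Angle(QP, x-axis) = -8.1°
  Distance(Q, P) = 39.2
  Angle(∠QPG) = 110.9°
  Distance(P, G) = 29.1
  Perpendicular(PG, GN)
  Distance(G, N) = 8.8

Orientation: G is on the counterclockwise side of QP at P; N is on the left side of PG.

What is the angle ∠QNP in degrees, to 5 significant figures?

49.677°

Q is at the origin; QP runs at -8.1° with length 39.2, so P = 39.2·(cos -8.1°, sin -8.1°) = (38.809, -5.5233). ∠QPG = 110.9°, so PG runs at -8.1° + (180° − 110.9°) = 61.000° from the x-axis; with |PG| = 29.1, G = P + 29.1·(cos 61.000°, sin 61.000°) = (52.917, 19.928). PG is perpendicular to GN; with |GN| = 8.8 on the left of PG, N = G + 8.8·(-0.87462, 0.48481) = (45.220, 24.194). Then cos ∠QNP = NQ·NP / (|NQ||NP|), giving 49.677°.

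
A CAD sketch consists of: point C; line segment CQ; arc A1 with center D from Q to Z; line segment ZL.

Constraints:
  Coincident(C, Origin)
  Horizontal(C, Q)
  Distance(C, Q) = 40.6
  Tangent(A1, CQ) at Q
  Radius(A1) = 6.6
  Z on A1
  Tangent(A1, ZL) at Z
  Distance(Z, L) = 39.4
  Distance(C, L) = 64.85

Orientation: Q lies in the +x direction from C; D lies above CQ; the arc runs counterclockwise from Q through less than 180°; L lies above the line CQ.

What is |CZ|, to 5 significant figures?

47.694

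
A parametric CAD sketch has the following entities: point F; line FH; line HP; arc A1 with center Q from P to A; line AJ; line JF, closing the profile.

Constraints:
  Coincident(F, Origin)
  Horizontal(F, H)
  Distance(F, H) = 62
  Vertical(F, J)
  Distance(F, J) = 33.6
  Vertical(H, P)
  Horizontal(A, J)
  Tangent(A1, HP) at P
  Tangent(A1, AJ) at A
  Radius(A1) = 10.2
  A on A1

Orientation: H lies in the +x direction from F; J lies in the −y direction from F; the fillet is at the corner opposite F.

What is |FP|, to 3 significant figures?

66.3

F is at the origin; F and H share the same y with |FH| = 62.0 and H on the +x side, so H = (62.0, 0.00). F and J share the same x with |FJ| = 33.6 and J on the −y side, so J = (0.00, -33.6). The virtual corner opposite F is at (62.0, -33.6). Tangency of A1 to HP means the radius QP is perpendicular to HP and tangency of A1 to AJ means the radius QA is perpendicular to AJ, with radius 10.2, so the center Q sits 10.2 in from both sides at Q = (51.8, -23.4). That places the tangent points at P = (62.0, -23.4) on HP and A = (51.8, -33.6) on AJ. Then |FP| = |P − F| = 66.3.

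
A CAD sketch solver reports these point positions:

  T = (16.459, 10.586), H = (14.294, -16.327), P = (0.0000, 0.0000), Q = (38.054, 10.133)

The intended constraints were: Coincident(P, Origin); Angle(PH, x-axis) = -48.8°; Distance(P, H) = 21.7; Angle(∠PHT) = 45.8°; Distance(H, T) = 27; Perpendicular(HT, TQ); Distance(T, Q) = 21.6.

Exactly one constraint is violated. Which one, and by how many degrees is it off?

Perpendicular(HT, TQ) — off by 3.40°.

P = (0.00, 0.00) ✓; PH at -48.80° ✓; |PH| = 21.70 ✓; ∠PHT = 45.80° ✓; |HT| = 27.00 ✓; ∠(HT, TQ) = 86.60° ✗; |TQ| = 21.60 ✓.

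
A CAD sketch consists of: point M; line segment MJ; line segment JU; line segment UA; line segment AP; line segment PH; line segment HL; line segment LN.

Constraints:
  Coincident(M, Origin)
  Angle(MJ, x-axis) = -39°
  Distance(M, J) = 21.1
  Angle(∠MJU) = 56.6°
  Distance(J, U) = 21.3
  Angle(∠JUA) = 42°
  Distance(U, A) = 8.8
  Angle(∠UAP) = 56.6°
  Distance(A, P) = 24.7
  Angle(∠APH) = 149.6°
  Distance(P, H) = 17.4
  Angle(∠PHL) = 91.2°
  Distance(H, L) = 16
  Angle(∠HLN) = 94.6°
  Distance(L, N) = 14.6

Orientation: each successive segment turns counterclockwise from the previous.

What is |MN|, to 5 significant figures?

36.741

M is at the origin; MJ runs at -39.0° with length 21.1, so J = (16.398, -13.279). ∠MJU = 56.6° gives JU at 84.400° from the x-axis; with |JU| = 21.3, U = (18.476, 7.9197). ∠JUA = 42.0° gives UA at -137.60° from the x-axis; with |UA| = 8.8, A = (11.978, 1.9858). ∠UAP = 56.6° gives AP at -14.200° from the x-axis; with |AP| = 24.7, P = (35.923, -4.0733). ∠APH = 149.6° gives PH at 16.200° from the x-axis; with |PH| = 17.4, H = (52.632, 0.78118). ∠PHL = 91.2° gives HL at 105.00° from the x-axis; with |HL| = 16.0, L = (48.491, 16.236). ∠HLN = 94.6° gives LN at -169.60° from the x-axis; with |LN| = 14.6, N = (34.131, 13.600). Then |MN| = |N − M| = 36.741.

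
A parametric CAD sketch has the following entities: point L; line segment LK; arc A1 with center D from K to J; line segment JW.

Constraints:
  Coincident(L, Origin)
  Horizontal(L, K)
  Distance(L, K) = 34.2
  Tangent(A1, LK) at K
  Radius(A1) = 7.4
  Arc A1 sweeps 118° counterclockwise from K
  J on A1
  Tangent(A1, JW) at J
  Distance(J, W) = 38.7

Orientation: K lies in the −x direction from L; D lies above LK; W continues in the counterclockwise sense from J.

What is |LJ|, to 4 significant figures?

29.73

L is at the origin; LK is horizontal with |LK| = 34.2 and K on the −x side, so K = (-34.20, 0.000). The tangent condition forces DK to be normal to LK, so D = K + (0, 7.4) = (-34.20, 7.400). On A1, K sits at bearing -90° from D; a 118° counterclockwise sweep puts J at bearing 28°, so J = D + 7.4·(cos 28°, sin 28°) = (-27.67, 10.87). Then |LJ| = |J − L| = 29.73.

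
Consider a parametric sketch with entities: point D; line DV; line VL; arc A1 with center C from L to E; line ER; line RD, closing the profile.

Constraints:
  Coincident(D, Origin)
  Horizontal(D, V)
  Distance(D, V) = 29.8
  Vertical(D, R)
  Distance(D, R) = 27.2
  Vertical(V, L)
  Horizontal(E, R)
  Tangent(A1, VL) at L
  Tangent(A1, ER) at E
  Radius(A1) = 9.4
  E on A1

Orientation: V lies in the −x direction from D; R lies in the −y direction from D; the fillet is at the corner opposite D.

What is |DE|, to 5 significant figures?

34.000

The virtual corner opposite D is at (-29.800, -27.200). The tangent condition forces CL to be normal to VL and tangency of A1 to ER means the radius CE is perpendicular to ER, with radius 9.4, so the center C sits 9.4 in from both sides at C = (-20.400, -17.800). That places the tangent points at L = (-29.800, -17.800) on VL and E = (-20.400, -27.200) on ER. Then |DE| = |E − D| = 34.000.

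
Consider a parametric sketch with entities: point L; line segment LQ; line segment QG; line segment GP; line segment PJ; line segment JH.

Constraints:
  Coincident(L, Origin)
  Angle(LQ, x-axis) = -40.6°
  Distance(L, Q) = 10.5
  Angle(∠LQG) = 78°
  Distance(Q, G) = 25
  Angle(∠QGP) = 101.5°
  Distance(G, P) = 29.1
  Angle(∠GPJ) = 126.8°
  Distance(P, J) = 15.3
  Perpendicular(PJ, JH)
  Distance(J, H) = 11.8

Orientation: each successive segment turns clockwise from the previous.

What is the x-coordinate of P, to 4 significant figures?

-33.82

L is at the origin; LQ runs at -40.6° with length 10.5, so Q = (7.972, -6.833). ∠LQG = 78.0° gives QG at -142.6° from the x-axis; with |QG| = 25.0, G = (-11.89, -22.02). ∠QGP = 101.5° gives GP at 138.9° from the x-axis; with |GP| = 29.1, P = (-33.82, -2.888). So P.x = -33.82.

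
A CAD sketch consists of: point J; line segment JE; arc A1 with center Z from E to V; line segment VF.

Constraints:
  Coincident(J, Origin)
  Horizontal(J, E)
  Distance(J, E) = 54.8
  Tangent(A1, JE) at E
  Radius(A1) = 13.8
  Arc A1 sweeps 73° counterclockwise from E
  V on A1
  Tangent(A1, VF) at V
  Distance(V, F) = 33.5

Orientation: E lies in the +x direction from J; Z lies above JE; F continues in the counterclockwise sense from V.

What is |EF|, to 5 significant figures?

47.707

J is at the origin; JE is horizontal with |JE| = 54.8 and E on the +x side, so E = (54.800, 0.0000). Tangency of A1 to JE means the radius ZE is perpendicular to JE, so Z = E + (0, 13.8) = (54.800, 13.800). On A1, E sits at bearing -90° from Z; a 73° counterclockwise sweep puts V at bearing -17°, so V = Z + 13.8·(cos -17°, sin -17°) = (67.997, 9.7653). The tangent condition forces ZV to be normal to VF, so VF runs along (−sin -17°, cos -17°); with |VF| = 33.5, F = (77.791, 41.801). Then |EF| = |F − E| = 47.707.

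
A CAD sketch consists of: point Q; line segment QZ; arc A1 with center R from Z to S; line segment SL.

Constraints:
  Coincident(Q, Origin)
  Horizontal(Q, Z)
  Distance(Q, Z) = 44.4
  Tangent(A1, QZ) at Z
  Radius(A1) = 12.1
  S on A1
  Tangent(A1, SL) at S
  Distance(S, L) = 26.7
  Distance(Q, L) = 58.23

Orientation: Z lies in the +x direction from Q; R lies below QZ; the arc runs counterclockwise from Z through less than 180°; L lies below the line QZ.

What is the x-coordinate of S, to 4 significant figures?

32.89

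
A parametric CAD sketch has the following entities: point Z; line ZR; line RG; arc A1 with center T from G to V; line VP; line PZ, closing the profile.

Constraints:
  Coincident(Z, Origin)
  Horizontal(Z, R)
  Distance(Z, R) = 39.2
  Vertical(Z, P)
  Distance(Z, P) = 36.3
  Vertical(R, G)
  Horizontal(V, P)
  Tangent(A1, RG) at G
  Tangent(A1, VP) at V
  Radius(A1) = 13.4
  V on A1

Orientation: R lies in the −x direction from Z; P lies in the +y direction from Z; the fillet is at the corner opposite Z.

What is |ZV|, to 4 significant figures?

44.53

Z is at the origin; ZR is horizontal with |ZR| = 39.2 and R on the −x side, so R = (-39.20, 0.000). Z and P share the same x with |ZP| = 36.3 and P on the +y side, so P = (0.000, 36.30). The virtual corner opposite Z is at (-39.20, 36.30). Since A1 is tangent to RG there, TG ⟂ RG and the tangent condition forces TV to be normal to VP, with radius 13.4, so the center T sits 13.4 in from both sides at T = (-25.80, 22.90). That places the tangent points at G = (-39.20, 22.90) on RG and V = (-25.80, 36.30) on VP. Then |ZV| = |V − Z| = 44.53.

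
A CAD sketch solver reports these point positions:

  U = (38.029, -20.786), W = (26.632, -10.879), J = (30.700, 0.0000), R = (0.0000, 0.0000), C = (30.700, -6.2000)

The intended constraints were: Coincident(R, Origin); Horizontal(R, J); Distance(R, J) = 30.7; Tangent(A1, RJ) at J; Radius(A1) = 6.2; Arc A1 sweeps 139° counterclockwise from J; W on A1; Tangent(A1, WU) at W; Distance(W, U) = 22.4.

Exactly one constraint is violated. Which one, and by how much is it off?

Distance(W, U) = 22.4 — off by 7.30.

R = (0.00, 0.00) ✓; R.y = 0.00, J.y = 0.00 ✓; |RJ| = 30.70 ✓; ∠(CJ, JR) = 90.00° ✓; |CJ| = 6.200 ✓; bearing(C→W) − bearing(C→J) = 139.0° ✓; |CW| = 6.200 ✓; ∠(CW, WU) = 90.00° ✓; |WU| = 15.10 ✗.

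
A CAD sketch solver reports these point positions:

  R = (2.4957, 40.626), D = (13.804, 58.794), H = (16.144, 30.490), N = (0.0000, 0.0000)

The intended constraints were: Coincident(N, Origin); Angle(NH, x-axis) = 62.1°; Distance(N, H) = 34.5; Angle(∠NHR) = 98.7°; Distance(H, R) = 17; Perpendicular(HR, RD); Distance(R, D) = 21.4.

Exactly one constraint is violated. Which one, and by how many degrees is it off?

Perpendicular(HR, RD) — off by 4.70°.

N = (0.00, 0.00) ✓; NH at 62.10° ✓; |NH| = 34.50 ✓; ∠NHR = 98.70° ✓; |HR| = 17.00 ✓; ∠(HR, RD) = 85.30° ✗; |RD| = 21.40 ✓.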